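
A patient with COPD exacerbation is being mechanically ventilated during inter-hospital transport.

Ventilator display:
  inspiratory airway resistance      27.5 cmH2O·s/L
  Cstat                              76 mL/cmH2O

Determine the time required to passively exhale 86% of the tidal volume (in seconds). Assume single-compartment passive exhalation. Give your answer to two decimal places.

4.11

τ = R × C = 27.5 × 76 mL/cmH2O = 27.5 × 0.076 L/cmH2O = 2.09 s.
Exhaled fraction f = 1 − e^(−t/τ) → t = −τ·ln(1 − f) = −2.09·ln(0.14) = 4.109 s.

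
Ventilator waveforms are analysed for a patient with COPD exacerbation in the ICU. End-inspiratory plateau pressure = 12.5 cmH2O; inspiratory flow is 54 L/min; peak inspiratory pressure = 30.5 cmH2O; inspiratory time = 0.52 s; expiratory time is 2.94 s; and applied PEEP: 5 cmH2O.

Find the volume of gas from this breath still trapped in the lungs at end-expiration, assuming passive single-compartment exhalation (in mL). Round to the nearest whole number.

44

Flow: 54 L/min ÷ 60 = 0.9 L/s.
Vt = flow × Ti = 0.9 L/s × 0.52 s × 1000 mL/L = 468.0 mL.
R = (PIP − Pplat)/V̇ = (30.5 − 12.5) / 0.9 = 18.0/0.9 = 20.0 cmH2O·s/L.
C = Vt/(Pplat − PEEP) = 468.0 / (12.5 − 5) = 468.0/7.5 = 62.4 mL/cmH2O.
τ = R × C = 20.0 × 0.0624 L/cmH2O = 1.248 s.
Fraction remaining = e^(−Te/τ) = e^(−2.94/1.248) = 0.09482.
Trapped volume = 468.0 × 0.09482 = 44.376 mL.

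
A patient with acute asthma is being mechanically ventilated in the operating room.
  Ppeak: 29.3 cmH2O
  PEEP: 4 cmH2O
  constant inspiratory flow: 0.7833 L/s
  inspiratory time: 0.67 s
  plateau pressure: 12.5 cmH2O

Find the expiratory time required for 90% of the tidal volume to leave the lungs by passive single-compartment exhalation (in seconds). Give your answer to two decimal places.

Vt = flow × Ti = 0.7833 L/s × 0.67 s × 1000 mL/L = 524.81 mL.
R = (PIP − Pplat)/V̇ = (29.3 − 12.5) / 0.7833 = 16.8/0.7833 = 21.448 cmH2O·s/L.
C = Vt/(Pplat − PEEP) = 524.81 / (12.5 − 4) = 524.81/8.5 = 61.742 mL/cmH2O.
τ = R × C = 21.448 × 0.06174 L/cmH2O = 1.324 s.
t = −τ·ln(1 − 0.90) = −1.324·ln(0.1) = 3.049 s.

3.05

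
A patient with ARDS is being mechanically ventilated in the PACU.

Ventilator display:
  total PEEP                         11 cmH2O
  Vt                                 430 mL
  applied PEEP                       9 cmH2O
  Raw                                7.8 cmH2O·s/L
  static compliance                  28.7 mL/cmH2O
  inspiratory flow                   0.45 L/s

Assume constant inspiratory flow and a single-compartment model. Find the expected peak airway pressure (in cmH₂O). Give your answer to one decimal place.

Total PEEP = 11 cmH2O (set 9 + intrinsic 2); this is the baseline alveolar pressure.
Equation of motion (constant flow): PIP = Vt/C + R·V̇ + PEEP.
PIP = 430/28.7 + 7.8×0.45 + 11 = 14.983 + 3.51 + 11 = 29.493 cmH2O.

29.5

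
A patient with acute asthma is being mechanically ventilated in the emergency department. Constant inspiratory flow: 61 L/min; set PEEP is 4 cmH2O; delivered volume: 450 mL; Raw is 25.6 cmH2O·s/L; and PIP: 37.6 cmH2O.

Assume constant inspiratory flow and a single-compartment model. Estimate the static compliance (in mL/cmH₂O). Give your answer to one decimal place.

59.4

Flow: 61 L/min ÷ 60 = 1.0167 L/s.
Equation of motion (constant flow): PIP = Vt/C + R·V̇ + PEEP.
Vt/C = PIP − R·V̇ − PEEP = 37.6 − 25.6×1.0167 − 4 = 37.6 − 26.028 − 4 = 7.572 cmH2O.
C = Vt / 7.572 = 450 / 7.572 = 59.429 mL/cmH2O.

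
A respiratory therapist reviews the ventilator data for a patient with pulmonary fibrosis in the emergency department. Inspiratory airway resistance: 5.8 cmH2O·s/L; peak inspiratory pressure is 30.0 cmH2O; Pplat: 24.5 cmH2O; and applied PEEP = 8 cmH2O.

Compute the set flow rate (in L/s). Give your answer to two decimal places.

0.95

flow = (PIP − Pplat) / Raw = 5.5 / 5.8 = 0.9483 L/s.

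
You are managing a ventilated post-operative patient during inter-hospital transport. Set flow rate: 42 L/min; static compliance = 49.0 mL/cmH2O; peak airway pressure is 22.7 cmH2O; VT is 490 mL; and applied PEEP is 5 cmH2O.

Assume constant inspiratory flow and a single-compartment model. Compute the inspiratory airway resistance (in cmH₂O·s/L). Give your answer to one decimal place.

11.0

Flow: 42 L/min ÷ 60 = 0.7 L/s.
Equation of motion (constant flow): PIP = Vt/C + R·V̇ + PEEP.
R·V̇ = PIP − Vt/C − PEEP = 22.7 − 490/49.0 − 5 = 22.7 − 10.0 − 5 = 7.7 cmH2O.
R = 7.7 / 0.7 = 11.0 cmH2O·s/L.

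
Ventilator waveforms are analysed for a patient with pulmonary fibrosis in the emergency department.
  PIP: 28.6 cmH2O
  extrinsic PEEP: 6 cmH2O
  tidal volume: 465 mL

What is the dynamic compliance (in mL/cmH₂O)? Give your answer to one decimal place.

20.6

Dynamic compliance = Vt / (PIP − PEEP) = 465 / (28.6 − 6) = 465 / 22.6 = 20.575 mL/cmH2O.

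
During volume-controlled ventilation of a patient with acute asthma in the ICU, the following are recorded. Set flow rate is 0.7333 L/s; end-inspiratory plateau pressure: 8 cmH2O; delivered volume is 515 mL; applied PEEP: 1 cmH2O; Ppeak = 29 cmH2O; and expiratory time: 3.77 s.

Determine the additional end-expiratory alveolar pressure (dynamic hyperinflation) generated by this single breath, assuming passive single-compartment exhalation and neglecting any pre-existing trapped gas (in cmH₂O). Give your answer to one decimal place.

1.2

R = (PIP − Pplat)/V̇ = (29 − 8) / 0.7333 = 21.0/0.7333 = 28.638 cmH2O·s/L.
C = Vt/(Pplat − PEEP) = 515.0 / (8 − 1) = 515.0/7.0 = 73.571 mL/cmH2O.
τ = R × C = 28.638 × 0.07357 L/cmH2O = 2.107 s.
Fraction remaining = e^(−Te/τ) = e^(−3.77/2.107) = 0.1671; trapped volume = 515.0 × 0.1671 = 86.057 mL.
Additional alveolar pressure from trapping ≈ V_trapped / C = 86.057 / 73.571 = 1.17 cmH2O.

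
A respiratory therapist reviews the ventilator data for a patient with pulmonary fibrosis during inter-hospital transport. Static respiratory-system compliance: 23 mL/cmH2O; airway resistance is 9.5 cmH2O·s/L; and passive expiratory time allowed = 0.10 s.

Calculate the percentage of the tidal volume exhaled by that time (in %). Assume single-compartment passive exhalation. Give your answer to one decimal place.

36.7

τ = R × C = 9.5 × 23 mL/cmH2O = 9.5 × 0.023 L/cmH2O = 0.2185 s.
Passive exhalation: V(t)/V₀ = e^(−t/τ) = e^(−0.10/0.2185) = 0.6328.
Fraction exhaled = 1 − 0.6328 = 0.3672 → 36.72%.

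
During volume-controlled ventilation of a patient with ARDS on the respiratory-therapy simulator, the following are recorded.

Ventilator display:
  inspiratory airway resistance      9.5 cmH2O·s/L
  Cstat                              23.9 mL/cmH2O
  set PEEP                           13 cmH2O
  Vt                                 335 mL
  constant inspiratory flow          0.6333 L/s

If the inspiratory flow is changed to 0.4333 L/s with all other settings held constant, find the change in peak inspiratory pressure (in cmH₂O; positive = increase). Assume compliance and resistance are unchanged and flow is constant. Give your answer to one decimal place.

-1.9

PIP = Vt/C + R·V̇ + PEEP (constant-flow equation of motion).
Only the resistive term changes: ΔPIP = R × ΔV̇ = 9.5 × (0.4333 − 0.6333) = 9.5 × -0.2 = -1.9 cmH2O.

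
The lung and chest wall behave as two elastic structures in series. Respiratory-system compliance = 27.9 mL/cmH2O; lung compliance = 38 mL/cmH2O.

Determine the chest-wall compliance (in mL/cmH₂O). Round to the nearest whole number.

1/Ccw = 1/Crs − 1/CL.
1/Ccw = 1/27.9 − 1/38 = 0.009527.
Ccw = 104.96 mL/cmH2O.

105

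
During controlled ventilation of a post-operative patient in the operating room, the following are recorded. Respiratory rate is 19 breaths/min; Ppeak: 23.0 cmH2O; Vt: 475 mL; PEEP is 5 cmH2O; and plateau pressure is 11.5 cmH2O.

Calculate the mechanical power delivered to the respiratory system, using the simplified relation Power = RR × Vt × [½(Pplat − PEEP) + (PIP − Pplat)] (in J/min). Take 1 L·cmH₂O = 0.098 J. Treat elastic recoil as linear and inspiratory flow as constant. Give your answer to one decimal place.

Per-breath work = Vt × [½(Pplat−PEEP) + (PIP−Pplat)] = 0.475 × [0.5×6.5 + 11.5] = 0.475 × 14.75 = 7.006 L·cmH2O.
Power = 19 × 7.006 = 133.11 L·cmH2O/min.
× 0.098 J/(L·cmH2O) → 13.045 J/min.

13.0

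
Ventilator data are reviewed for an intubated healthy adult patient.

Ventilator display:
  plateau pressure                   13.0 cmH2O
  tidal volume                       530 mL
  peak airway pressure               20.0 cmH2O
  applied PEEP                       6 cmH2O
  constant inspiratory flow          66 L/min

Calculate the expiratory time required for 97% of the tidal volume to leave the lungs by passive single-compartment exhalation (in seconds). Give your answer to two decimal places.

Flow: 66 L/min ÷ 60 = 1.1 L/s.
R = (PIP − Pplat)/V̇ = (20.0 − 13.0) / 1.1 = 7.0/1.1 = 6.364 cmH2O·s/L.
C = Vt/(Pplat − PEEP) = 530.0 / (13.0 − 6) = 530.0/7.0 = 75.714 mL/cmH2O.
τ = R × C = 6.364 × 0.07571 L/cmH2O = 0.4818 s.
t = −τ·ln(1 − 0.97) = −0.4818·ln(0.03) = 1.689 s.

1.69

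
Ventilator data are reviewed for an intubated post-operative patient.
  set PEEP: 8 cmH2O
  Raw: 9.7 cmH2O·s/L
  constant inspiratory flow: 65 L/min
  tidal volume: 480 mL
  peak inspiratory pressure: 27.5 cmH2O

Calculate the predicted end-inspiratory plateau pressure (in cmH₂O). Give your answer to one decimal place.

17.0

Flow: 65 L/min ÷ 60 = 1.0833 L/s.
Pplat = PIP − Raw × flow = 27.5 − 9.7 × 1.0833 = 27.5 − 10.508 = 16.992 cmH2O.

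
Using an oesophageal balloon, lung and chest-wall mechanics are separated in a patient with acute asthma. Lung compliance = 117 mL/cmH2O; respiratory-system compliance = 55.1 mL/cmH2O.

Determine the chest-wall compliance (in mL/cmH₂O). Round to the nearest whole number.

1/Ccw = 1/Crs − 1/CL.
1/Ccw = 1/55.1 − 1/117 = 0.009602.
Ccw = 104.14 mL/cmH2O.

104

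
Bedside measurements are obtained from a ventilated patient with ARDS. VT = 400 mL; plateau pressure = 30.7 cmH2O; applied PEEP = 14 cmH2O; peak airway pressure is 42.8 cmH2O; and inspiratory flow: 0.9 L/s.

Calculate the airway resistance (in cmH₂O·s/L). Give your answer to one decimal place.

Raw = (PIP − Pplat) / flow = (42.8 − 30.7) / 0.9 = 12.1 / 0.9 = 13.444 cmH2O·s/L.

13.4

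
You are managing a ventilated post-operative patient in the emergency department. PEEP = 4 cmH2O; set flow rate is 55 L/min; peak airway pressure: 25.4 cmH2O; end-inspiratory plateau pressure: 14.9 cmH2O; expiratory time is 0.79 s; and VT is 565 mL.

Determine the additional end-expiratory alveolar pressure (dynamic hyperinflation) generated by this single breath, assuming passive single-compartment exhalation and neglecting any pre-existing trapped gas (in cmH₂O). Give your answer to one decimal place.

2.9

Flow: 55 L/min ÷ 60 = 0.9167 L/s.
R = (PIP − Pplat)/V̇ = (25.4 − 14.9) / 0.9167 = 10.5/0.9167 = 11.454 cmH2O·s/L.
C = Vt/(Pplat − PEEP) = 565.0 / (14.9 − 4) = 565.0/10.9 = 51.835 mL/cmH2O.
τ = R × C = 11.454 × 0.05184 L/cmH2O = 0.5938 s.
Fraction remaining = e^(−Te/τ) = e^(−0.79/0.5938) = 0.2644; trapped volume = 565.0 × 0.2644 = 149.39 mL.
Additional alveolar pressure from trapping ≈ V_trapped / C = 149.39 / 51.835 = 2.882 cmH2O.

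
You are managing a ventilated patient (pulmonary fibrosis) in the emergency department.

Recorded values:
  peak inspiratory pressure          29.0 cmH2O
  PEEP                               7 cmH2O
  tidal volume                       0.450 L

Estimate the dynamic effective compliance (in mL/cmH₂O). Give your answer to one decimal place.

20.5

Dynamic compliance = Vt / (PIP − PEEP) = 450 / (29.0 − 7) = 450 / 22.0 = 20.455 mL/cmH2O.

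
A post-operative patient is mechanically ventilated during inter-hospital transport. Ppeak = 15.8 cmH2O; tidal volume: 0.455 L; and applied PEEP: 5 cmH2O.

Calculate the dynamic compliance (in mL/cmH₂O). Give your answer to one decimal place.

42.1

Dynamic compliance = Vt / (PIP − PEEP) = 455 / (15.8 − 5) = 455 / 10.8 = 42.13 mL/cmH2O.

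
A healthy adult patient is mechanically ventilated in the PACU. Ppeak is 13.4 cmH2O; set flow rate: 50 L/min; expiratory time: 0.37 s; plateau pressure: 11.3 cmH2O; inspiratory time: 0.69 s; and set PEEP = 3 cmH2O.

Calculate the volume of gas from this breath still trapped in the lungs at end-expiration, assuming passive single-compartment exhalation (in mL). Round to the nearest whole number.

69

Flow: 50 L/min ÷ 60 = 0.8333 L/s.
Vt = flow × Ti = 0.8333 L/s × 0.69 s × 1000 mL/L = 574.98 mL.
R = (PIP − Pplat)/V̇ = (13.4 − 11.3) / 0.8333 = 2.1/0.8333 = 2.52 cmH2O·s/L.
C = Vt/(Pplat − PEEP) = 574.98 / (11.3 − 3) = 574.98/8.3 = 69.275 mL/cmH2O.
τ = R × C = 2.52 × 0.06928 L/cmH2O = 0.1746 s.
Fraction remaining = e^(−Te/τ) = e^(−0.37/0.1746) = 0.1201.
Trapped volume = 574.98 × 0.1201 = 69.055 mL.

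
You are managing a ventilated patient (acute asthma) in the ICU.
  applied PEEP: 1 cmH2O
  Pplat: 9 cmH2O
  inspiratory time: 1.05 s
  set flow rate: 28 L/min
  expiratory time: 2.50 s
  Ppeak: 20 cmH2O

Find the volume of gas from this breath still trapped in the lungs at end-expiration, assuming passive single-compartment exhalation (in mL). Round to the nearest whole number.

87

Flow: 28 L/min ÷ 60 = 0.4667 L/s.
Vt = flow × Ti = 0.4667 L/s × 1.05 s × 1000 mL/L = 490.04 mL.
R = (PIP − Pplat)/V̇ = (20 − 9) / 0.4667 = 11.0/0.4667 = 23.57 cmH2O·s/L.
C = Vt/(Pplat − PEEP) = 490.04 / (9 − 1) = 490.04/8.0 = 61.255 mL/cmH2O.
τ = R × C = 23.57 × 0.06126 L/cmH2O = 1.444 s.
Fraction remaining = e^(−Te/τ) = e^(−2.50/1.444) = 0.1771.
Trapped volume = 490.04 × 0.1771 = 86.786 mL.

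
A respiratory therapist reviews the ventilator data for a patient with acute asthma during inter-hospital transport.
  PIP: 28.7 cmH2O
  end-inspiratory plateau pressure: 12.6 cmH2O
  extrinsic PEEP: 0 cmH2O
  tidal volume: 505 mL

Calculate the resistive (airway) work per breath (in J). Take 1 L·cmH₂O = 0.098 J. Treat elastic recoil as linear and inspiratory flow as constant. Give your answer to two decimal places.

0.80

With constant inspiratory flow the resistive pressure is constant at PIP − Pplat = 28.7 − 12.6 = 16.1 cmH2O, so resistive work = 16.1 × 0.505 = 8.131 L·cmH2O.
× 0.098 J/(L·cmH2O) → 0.7968 J.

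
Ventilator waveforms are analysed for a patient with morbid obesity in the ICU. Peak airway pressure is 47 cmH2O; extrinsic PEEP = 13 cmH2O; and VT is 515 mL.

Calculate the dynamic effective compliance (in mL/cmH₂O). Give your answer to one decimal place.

15.1

Dynamic compliance = Vt / (PIP − PEEP) = 515 / (47 − 13) = 515 / 34.0 = 15.147 mL/cmH2O.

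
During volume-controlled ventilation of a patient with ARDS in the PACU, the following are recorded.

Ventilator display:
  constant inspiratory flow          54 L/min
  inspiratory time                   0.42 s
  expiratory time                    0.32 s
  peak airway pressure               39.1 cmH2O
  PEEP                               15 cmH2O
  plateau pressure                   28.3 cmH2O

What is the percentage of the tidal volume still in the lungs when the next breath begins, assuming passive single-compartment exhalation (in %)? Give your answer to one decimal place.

39.1

Flow: 54 L/min ÷ 60 = 0.9 L/s.
Vt = flow × Ti = 0.9 L/s × 0.42 s × 1000 mL/L = 378.0 mL.
R = (PIP − Pplat)/V̇ = (39.1 − 28.3) / 0.9 = 10.8/0.9 = 12.0 cmH2O·s/L.
C = Vt/(Pplat − PEEP) = 378.0 / (28.3 − 15) = 378.0/13.3 = 28.421 mL/cmH2O.
τ = R × C = 12.0 × 0.02842 L/cmH2O = 0.341 s.
Fraction remaining at end-expiration = e^(−Te/τ) = e^(−0.32/0.341) = 0.3912 → 39.12%.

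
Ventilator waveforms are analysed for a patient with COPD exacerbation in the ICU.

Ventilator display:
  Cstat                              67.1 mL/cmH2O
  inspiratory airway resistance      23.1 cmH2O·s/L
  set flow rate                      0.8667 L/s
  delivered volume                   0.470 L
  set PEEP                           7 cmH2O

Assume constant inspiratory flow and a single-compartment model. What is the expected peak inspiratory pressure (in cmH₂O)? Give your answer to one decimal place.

34.0

Equation of motion (constant flow): PIP = Vt/C + R·V̇ + PEEP.
PIP = 470/67.1 + 23.1×0.8667 + 7 = 7.004 + 20.021 + 7 = 34.025 cmH2O.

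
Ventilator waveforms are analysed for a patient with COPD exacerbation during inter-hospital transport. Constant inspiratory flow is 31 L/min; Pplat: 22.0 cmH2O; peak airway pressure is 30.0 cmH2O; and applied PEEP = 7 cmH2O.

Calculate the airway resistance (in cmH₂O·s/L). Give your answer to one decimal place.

Flow: 31 L/min ÷ 60 = 0.5167 L/s.
Raw = (PIP − Pplat) / flow = (30.0 − 22.0) / 0.5167 = 8.0 / 0.5167 = 15.483 cmH2O·s/L.

15.5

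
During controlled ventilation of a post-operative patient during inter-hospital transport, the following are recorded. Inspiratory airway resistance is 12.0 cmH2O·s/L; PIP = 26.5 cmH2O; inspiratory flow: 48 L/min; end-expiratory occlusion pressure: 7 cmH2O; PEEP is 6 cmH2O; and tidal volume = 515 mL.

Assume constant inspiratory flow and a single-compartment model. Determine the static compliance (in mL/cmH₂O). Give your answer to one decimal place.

52.0

Flow: 48 L/min ÷ 60 = 0.8 L/s.
Total PEEP = 7 cmH2O (set 6 + intrinsic 1); this is the baseline alveolar pressure.
Equation of motion (constant flow): PIP = Vt/C + R·V̇ + PEEP.
Vt/C = PIP − R·V̇ − PEEP = 26.5 − 12.0×0.8 − 7 = 26.5 − 9.6 − 7 = 9.9 cmH2O.
C = Vt / 9.9 = 515 / 9.9 = 52.02 mL/cmH2O.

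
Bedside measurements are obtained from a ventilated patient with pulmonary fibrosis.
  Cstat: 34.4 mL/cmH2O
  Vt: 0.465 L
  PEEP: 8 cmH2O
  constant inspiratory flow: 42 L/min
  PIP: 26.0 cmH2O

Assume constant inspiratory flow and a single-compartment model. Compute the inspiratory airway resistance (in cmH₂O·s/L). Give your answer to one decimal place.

Flow: 42 L/min ÷ 60 = 0.7 L/s.
Equation of motion (constant flow): PIP = Vt/C + R·V̇ + PEEP.
R·V̇ = PIP − Vt/C − PEEP = 26.0 − 465/34.4 − 8 = 26.0 − 13.517 − 8 = 4.483 cmH2O.
R = 4.483 / 0.7 = 6.404 cmH2O·s/L.

6.4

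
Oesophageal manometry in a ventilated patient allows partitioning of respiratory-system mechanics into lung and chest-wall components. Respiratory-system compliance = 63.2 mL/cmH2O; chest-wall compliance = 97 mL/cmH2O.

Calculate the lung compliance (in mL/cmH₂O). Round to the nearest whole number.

181

1/CL = 1/Crs − 1/Ccw.
1/CL = 1/63.2 − 1/97 = 0.005514.
CL = 181.36 mL/cmH2O.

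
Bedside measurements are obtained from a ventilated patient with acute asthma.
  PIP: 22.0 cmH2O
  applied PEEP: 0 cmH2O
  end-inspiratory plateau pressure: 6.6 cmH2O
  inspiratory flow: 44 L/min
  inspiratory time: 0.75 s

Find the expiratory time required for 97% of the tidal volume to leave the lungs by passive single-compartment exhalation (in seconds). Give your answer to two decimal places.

Flow: 44 L/min ÷ 60 = 0.7333 L/s.
Vt = flow × Ti = 0.7333 L/s × 0.75 s × 1000 mL/L = 549.98 mL.
R = (PIP − Pplat)/V̇ = (22.0 − 6.6) / 0.7333 = 15.4/0.7333 = 21.001 cmH2O·s/L.
C = Vt/(Pplat − PEEP) = 549.98 / (6.6 − 0) = 549.98/6.6 = 83.33 mL/cmH2O.
τ = R × C = 21.001 × 0.08333 L/cmH2O = 1.75 s.
t = −τ·ln(1 − 0.97) = −1.75·ln(0.03) = 6.136 s.

6.14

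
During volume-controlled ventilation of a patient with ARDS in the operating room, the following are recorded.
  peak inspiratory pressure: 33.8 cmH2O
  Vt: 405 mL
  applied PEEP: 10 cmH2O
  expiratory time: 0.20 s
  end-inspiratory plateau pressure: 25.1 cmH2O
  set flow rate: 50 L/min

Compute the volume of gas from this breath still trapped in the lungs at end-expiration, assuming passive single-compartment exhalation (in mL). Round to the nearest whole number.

Flow: 50 L/min ÷ 60 = 0.8333 L/s.
R = (PIP − Pplat)/V̇ = (33.8 − 25.1) / 0.8333 = 8.7/0.8333 = 10.44 cmH2O·s/L.
C = Vt/(Pplat − PEEP) = 405.0 / (25.1 − 10) = 405.0/15.1 = 26.821 mL/cmH2O.
τ = R × C = 10.44 × 0.02682 L/cmH2O = 0.28 s.
Fraction remaining = e^(−Te/τ) = e^(−0.20/0.28) = 0.4895.
Trapped volume = 405.0 × 0.4895 = 198.25 mL.

198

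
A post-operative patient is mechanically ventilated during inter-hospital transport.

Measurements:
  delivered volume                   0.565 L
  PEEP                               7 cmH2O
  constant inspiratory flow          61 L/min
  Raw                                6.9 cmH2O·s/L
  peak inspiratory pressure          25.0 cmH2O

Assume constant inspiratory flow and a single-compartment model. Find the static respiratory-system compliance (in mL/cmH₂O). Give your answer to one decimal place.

Flow: 61 L/min ÷ 60 = 1.0167 L/s.
Equation of motion (constant flow): PIP = Vt/C + R·V̇ + PEEP.
Vt/C = PIP − R·V̇ − PEEP = 25.0 − 6.9×1.0167 − 7 = 25.0 − 7.015 − 7 = 10.985 cmH2O.
C = Vt / 10.985 = 565 / 10.985 = 51.434 mL/cmH2O.

51.4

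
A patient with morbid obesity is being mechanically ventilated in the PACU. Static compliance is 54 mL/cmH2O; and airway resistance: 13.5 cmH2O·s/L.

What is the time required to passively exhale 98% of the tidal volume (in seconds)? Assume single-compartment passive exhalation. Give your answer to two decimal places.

τ = R × C = 13.5 × 54 mL/cmH2O = 13.5 × 0.054 L/cmH2O = 0.729 s.
Exhaled fraction f = 1 − e^(−t/τ) → t = −τ·ln(1 − f) = −0.729·ln(0.02) = 2.852 s.

2.85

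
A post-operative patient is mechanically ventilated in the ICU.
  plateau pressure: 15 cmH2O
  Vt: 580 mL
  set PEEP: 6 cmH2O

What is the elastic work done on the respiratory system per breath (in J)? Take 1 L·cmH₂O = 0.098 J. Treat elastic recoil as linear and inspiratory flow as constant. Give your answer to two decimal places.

0.26

Elastic work ≈ ½ × (Pplat − PEEP) × Vt = 0.5 × (15 − 6) × 0.580 L = 0.5 × 9.0 × 0.580 = 2.61 L·cmH2O.
× 0.098 J/(L·cmH2O) → 0.2558 J.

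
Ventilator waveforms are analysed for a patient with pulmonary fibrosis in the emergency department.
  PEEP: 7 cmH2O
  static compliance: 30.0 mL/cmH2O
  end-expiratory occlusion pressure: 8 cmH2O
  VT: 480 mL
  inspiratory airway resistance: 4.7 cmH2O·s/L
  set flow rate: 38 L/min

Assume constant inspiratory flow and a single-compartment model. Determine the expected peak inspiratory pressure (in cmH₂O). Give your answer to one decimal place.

27.0

Flow: 38 L/min ÷ 60 = 0.6333 L/s.
Total PEEP = 8 cmH2O (set 7 + intrinsic 1); this is the baseline alveolar pressure.
Equation of motion (constant flow): PIP = Vt/C + R·V̇ + PEEP.
PIP = 480/30.0 + 4.7×0.6333 + 8 = 16.0 + 2.977 + 8 = 26.977 cmH2O.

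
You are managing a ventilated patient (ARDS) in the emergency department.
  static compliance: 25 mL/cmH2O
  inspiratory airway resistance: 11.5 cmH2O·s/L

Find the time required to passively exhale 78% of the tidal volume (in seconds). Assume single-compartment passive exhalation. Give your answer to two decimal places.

τ = R × C = 11.5 × 25 mL/cmH2O = 11.5 × 0.025 L/cmH2O = 0.2875 s.
Exhaled fraction f = 1 − e^(−t/τ) → t = −τ·ln(1 − f) = −0.2875·ln(0.22) = 0.4353 s.

0.44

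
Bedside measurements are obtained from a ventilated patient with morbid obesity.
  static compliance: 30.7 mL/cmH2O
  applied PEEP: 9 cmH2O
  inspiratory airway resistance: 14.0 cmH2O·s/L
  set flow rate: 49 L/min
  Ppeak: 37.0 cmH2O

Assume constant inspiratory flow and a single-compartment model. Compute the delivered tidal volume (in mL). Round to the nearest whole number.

Flow: 49 L/min ÷ 60 = 0.8167 L/s.
Equation of motion (constant flow): PIP = Vt/C + R·V̇ + PEEP.
Vt/C = PIP − R·V̇ − PEEP = 37.0 − 11.434 − 9 = 16.566 cmH2O.
Vt = C × 16.566 = 30.7 × 16.566 = 508.58 mL.

509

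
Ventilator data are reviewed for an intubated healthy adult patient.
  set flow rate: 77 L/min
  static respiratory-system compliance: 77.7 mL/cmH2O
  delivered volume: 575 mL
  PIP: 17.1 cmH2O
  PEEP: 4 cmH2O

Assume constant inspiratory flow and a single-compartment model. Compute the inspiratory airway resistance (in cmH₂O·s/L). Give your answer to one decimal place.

4.4

Flow: 77 L/min ÷ 60 = 1.2833 L/s.
Equation of motion (constant flow): PIP = Vt/C + R·V̇ + PEEP.
R·V̇ = PIP − Vt/C − PEEP = 17.1 − 575/77.7 − 4 = 17.1 − 7.4 − 4 = 5.7 cmH2O.
R = 5.7 / 1.2833 = 4.442 cmH2O·s/L.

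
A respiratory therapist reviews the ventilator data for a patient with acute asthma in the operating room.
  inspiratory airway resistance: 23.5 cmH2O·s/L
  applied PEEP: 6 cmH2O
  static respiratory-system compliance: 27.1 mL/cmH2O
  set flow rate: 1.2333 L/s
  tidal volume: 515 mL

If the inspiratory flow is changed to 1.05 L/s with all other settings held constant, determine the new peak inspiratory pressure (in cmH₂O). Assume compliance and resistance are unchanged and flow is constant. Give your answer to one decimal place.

49.7

PIP = Vt/C + R·V̇ + PEEP (constant-flow equation of motion).
Only the resistive term changes: ΔPIP = R × ΔV̇ = 23.5 × (1.05 − 1.2333) = 23.5 × -0.1833 = -4.308 cmH2O.
Original PIP = 515/27.1 + 23.5×1.2333 + 6 = 53.986 cmH2O; new PIP = 53.986 + (-4.308) = 49.678 cmH2O.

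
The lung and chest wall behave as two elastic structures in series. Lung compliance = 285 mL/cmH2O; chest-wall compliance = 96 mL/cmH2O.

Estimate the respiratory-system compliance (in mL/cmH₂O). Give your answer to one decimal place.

Lung and chest wall are elastances in series: 1/Crs = 1/CL + 1/Ccw.
1/Crs = 1/285 + 1/96 = 0.01393.
Crs = 71.788 mL/cmH2O.

71.8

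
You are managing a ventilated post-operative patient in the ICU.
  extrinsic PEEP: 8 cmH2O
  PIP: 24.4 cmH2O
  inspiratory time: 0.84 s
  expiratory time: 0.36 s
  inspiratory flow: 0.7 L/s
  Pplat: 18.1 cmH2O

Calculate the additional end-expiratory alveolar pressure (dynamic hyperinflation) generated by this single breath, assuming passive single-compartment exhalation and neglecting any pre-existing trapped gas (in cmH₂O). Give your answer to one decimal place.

Vt = flow × Ti = 0.7 L/s × 0.84 s × 1000 mL/L = 588.0 mL.
R = (PIP − Pplat)/V̇ = (24.4 − 18.1) / 0.7 = 6.3/0.7 = 9.0 cmH2O·s/L.
C = Vt/(Pplat − PEEP) = 588.0 / (18.1 − 8) = 588.0/10.1 = 58.218 mL/cmH2O.
τ = R × C = 9.0 × 0.05822 L/cmH2O = 0.524 s.
Fraction remaining = e^(−Te/τ) = e^(−0.36/0.524) = 0.5031; trapped volume = 588.0 × 0.5031 = 295.82 mL.
Additional alveolar pressure from trapping ≈ V_trapped / C = 295.82 / 58.218 = 5.081 cmH2O.

5.1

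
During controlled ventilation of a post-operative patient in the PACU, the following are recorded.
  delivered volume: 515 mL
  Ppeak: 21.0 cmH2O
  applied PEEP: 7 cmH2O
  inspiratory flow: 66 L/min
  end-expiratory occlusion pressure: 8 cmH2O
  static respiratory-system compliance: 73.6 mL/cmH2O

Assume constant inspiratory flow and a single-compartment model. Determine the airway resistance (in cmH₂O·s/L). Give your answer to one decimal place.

Flow: 66 L/min ÷ 60 = 1.1 L/s.
Total PEEP = 8 cmH2O (set 7 + intrinsic 1); this is the baseline alveolar pressure.
Equation of motion (constant flow): PIP = Vt/C + R·V̇ + PEEP.
R·V̇ = PIP − Vt/C − PEEP = 21.0 − 515/73.6 − 8 = 21.0 − 6.997 − 8 = 6.003 cmH2O.
R = 6.003 / 1.1 = 5.457 cmH2O·s/L.

5.5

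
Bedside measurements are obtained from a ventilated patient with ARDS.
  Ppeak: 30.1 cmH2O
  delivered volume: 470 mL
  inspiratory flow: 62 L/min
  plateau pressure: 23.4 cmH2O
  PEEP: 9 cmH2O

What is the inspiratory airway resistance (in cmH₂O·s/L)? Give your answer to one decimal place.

6.5

Flow: 62 L/min ÷ 60 = 1.0333 L/s.
Raw = (PIP − Pplat) / flow = (30.1 − 23.4) / 1.0333 = 6.7 / 1.0333 = 6.484 cmH2O·s/L.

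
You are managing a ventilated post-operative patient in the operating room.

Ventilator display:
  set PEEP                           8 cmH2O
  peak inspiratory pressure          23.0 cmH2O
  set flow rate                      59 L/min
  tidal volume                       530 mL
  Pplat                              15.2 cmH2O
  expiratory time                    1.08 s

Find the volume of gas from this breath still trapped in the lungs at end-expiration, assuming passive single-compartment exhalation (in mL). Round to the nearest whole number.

83

Flow: 59 L/min ÷ 60 = 0.9833 L/s.
R = (PIP − Pplat)/V̇ = (23.0 − 15.2) / 0.9833 = 7.8/0.9833 = 7.932 cmH2O·s/L.
C = Vt/(Pplat − PEEP) = 530.0 / (15.2 − 8) = 530.0/7.2 = 73.611 mL/cmH2O.
τ = R × C = 7.932 × 0.07361 L/cmH2O = 0.5839 s.
Fraction remaining = e^(−Te/τ) = e^(−1.08/0.5839) = 0.1573.
Trapped volume = 530.0 × 0.1573 = 83.369 mL.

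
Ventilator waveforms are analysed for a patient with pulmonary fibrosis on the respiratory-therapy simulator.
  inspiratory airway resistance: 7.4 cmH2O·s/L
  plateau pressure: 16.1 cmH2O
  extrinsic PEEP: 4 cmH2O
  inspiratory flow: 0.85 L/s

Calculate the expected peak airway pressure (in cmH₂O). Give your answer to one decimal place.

22.4

PIP = Pplat + Raw × flow = 16.1 + 7.4 × 0.85 = 16.1 + 6.29 = 22.39 cmH2O.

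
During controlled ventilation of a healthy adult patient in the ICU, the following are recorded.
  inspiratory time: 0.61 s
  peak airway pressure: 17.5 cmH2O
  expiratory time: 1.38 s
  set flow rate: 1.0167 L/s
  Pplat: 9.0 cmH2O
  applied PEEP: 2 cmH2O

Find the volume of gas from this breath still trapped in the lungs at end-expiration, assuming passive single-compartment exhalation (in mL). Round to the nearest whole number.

96

Vt = flow × Ti = 1.0167 L/s × 0.61 s × 1000 mL/L = 620.19 mL.
R = (PIP − Pplat)/V̇ = (17.5 − 9.0) / 1.0167 = 8.5/1.0167 = 8.36 cmH2O·s/L.
C = Vt/(Pplat − PEEP) = 620.19 / (9.0 − 2) = 620.19/7.0 = 88.599 mL/cmH2O.
τ = R × C = 8.36 × 0.0886 L/cmH2O = 0.7407 s.
Fraction remaining = e^(−Te/τ) = e^(−1.38/0.7407) = 0.1552.
Trapped volume = 620.19 × 0.1552 = 96.253 mL.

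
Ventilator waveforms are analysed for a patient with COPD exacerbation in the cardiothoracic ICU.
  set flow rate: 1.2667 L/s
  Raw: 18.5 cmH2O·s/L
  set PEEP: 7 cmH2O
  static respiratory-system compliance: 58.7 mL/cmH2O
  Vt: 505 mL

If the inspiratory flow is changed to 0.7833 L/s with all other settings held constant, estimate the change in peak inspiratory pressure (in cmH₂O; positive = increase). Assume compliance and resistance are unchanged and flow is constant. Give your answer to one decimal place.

PIP = Vt/C + R·V̇ + PEEP (constant-flow equation of motion).
Only the resistive term changes: ΔPIP = R × ΔV̇ = 18.5 × (0.7833 − 1.2667) = 18.5 × -0.4834 = -8.943 cmH2O.

-8.9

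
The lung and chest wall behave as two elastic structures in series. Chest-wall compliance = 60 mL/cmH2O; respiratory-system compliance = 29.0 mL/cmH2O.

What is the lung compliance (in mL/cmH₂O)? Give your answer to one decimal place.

56.1

1/CL = 1/Crs − 1/Ccw.
1/CL = 1/29.0 − 1/60 = 0.01782.
CL = 56.117 mL/cmH2O.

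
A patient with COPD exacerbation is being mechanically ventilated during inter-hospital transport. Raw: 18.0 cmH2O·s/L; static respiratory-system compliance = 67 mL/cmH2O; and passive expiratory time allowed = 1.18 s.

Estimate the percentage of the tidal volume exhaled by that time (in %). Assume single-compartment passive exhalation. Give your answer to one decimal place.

62.4

τ = R × C = 18.0 × 67 mL/cmH2O = 18.0 × 0.067 L/cmH2O = 1.206 s.
Passive exhalation: V(t)/V₀ = e^(−t/τ) = e^(−1.18/1.206) = 0.3759.
Fraction exhaled = 1 − 0.3759 = 0.6241 → 62.41%.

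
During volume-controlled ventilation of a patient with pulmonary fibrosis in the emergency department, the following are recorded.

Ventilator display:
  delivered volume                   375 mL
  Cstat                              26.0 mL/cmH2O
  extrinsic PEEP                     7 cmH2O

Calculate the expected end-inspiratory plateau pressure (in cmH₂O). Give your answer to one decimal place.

21.4

Pplat = PEEP + Vt / Cstat = 7 + 375 / 26.0 = 7 + 14.423 = 21.423 cmH2O.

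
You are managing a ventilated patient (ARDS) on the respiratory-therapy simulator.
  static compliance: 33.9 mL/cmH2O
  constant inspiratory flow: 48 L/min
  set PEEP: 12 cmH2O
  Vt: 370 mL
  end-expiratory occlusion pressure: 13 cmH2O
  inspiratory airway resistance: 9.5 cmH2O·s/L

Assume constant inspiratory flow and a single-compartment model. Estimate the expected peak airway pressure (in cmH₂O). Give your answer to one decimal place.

Flow: 48 L/min ÷ 60 = 0.8 L/s.
Total PEEP = 13 cmH2O (set 12 + intrinsic 1); this is the baseline alveolar pressure.
Equation of motion (constant flow): PIP = Vt/C + R·V̇ + PEEP.
PIP = 370/33.9 + 9.5×0.8 + 13 = 10.914 + 7.6 + 13 = 31.514 cmH2O.

31.5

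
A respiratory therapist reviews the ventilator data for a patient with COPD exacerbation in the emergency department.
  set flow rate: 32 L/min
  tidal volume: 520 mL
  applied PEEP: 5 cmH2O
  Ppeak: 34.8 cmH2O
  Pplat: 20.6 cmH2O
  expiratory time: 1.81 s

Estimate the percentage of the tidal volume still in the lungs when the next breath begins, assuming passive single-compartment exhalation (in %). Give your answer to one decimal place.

Flow: 32 L/min ÷ 60 = 0.5333 L/s.
R = (PIP − Pplat)/V̇ = (34.8 − 20.6) / 0.5333 = 14.2/0.5333 = 26.627 cmH2O·s/L.
C = Vt/(Pplat − PEEP) = 520.0 / (20.6 − 5) = 520.0/15.6 = 33.333 mL/cmH2O.
τ = R × C = 26.627 × 0.03333 L/cmH2O = 0.8875 s.
Fraction remaining at end-expiration = e^(−Te/τ) = e^(−1.81/0.8875) = 0.1301 → 13.01%.

13.0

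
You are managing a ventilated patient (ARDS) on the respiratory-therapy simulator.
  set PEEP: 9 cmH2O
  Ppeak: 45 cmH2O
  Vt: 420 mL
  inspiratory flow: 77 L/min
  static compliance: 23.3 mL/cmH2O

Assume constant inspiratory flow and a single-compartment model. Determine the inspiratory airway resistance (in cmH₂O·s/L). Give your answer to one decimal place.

Flow: 77 L/min ÷ 60 = 1.2833 L/s.
Equation of motion (constant flow): PIP = Vt/C + R·V̇ + PEEP.
R·V̇ = PIP − Vt/C − PEEP = 45 − 420/23.3 − 9 = 45 − 18.026 − 9 = 17.974 cmH2O.
R = 17.974 / 1.2833 = 14.006 cmH2O·s/L.

14.0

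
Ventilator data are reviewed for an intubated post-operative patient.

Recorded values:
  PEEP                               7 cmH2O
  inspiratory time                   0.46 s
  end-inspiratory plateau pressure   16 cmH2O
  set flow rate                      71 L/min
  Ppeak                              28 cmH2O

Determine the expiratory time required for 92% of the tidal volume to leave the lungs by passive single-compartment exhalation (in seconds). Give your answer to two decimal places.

1.55

Flow: 71 L/min ÷ 60 = 1.1833 L/s.
Vt = flow × Ti = 1.1833 L/s × 0.46 s × 1000 mL/L = 544.32 mL.
R = (PIP − Pplat)/V̇ = (28 − 16) / 1.1833 = 12.0/1.1833 = 10.141 cmH2O·s/L.
C = Vt/(Pplat − PEEP) = 544.32 / (16 − 7) = 544.32/9.0 = 60.48 mL/cmH2O.
τ = R × C = 10.141 × 0.06048 L/cmH2O = 0.6133 s.
t = −τ·ln(1 − 0.92) = −0.6133·ln(0.08) = 1.549 s.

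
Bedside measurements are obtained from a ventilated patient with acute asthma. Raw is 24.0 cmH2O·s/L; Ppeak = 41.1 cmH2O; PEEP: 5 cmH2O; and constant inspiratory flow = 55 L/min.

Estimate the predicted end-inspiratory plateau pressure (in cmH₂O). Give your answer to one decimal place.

Flow: 55 L/min ÷ 60 = 0.9167 L/s.
Pplat = PIP − Raw × flow = 41.1 − 24.0 × 0.9167 = 41.1 − 22.001 = 19.099 cmH2O.

19.1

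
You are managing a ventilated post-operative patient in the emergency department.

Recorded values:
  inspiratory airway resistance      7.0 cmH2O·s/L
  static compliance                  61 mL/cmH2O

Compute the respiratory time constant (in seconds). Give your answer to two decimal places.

τ = R × C = 7.0 × 61 mL/cmH2O = 7.0 × 0.061 L/cmH2O = 0.427 s.

0.43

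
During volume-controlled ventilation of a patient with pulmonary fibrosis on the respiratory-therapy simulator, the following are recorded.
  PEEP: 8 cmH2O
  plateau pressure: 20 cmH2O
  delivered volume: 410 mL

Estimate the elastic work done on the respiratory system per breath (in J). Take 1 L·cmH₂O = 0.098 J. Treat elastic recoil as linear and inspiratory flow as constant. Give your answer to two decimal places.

Elastic work ≈ ½ × (Pplat − PEEP) × Vt = 0.5 × (20 − 8) × 0.410 L = 0.5 × 12.0 × 0.410 = 2.46 L·cmH2O.
× 0.098 J/(L·cmH2O) → 0.2411 J.

0.24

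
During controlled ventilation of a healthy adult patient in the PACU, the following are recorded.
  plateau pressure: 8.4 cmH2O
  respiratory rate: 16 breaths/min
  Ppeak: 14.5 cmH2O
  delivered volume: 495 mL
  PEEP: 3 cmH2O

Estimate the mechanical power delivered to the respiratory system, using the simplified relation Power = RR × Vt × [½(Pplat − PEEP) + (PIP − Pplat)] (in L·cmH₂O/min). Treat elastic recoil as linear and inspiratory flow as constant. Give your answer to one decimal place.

Per-breath work = Vt × [½(Pplat−PEEP) + (PIP−Pplat)] = 0.495 × [0.5×5.4 + 6.1] = 0.495 × 8.8 = 4.356 L·cmH2O.
Power = 16 × 4.356 = 69.696 L·cmH2O/min.

69.7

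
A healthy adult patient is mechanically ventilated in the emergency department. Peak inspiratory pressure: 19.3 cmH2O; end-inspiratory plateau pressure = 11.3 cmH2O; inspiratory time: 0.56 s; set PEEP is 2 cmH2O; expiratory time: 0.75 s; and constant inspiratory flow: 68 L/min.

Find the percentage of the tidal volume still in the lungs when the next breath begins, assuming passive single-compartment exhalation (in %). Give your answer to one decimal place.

Flow: 68 L/min ÷ 60 = 1.1333 L/s.
Vt = flow × Ti = 1.1333 L/s × 0.56 s × 1000 mL/L = 634.65 mL.
R = (PIP − Pplat)/V̇ = (19.3 − 11.3) / 1.1333 = 8.0/1.1333 = 7.059 cmH2O·s/L.
C = Vt/(Pplat − PEEP) = 634.65 / (11.3 − 2) = 634.65/9.3 = 68.242 mL/cmH2O.
τ = R × C = 7.059 × 0.06824 L/cmH2O = 0.4817 s.
Fraction remaining at end-expiration = e^(−Te/τ) = e^(−0.75/0.4817) = 0.2108 → 21.08%.

21.1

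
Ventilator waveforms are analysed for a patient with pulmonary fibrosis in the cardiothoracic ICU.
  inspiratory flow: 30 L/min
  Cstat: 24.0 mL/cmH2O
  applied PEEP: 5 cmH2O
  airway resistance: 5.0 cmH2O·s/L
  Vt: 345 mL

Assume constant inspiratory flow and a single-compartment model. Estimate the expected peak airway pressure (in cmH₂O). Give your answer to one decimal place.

21.9

Flow: 30 L/min ÷ 60 = 0.5 L/s.
Equation of motion (constant flow): PIP = Vt/C + R·V̇ + PEEP.
PIP = 345/24.0 + 5.0×0.5 + 5 = 14.375 + 2.5 + 5 = 21.875 cmH2O.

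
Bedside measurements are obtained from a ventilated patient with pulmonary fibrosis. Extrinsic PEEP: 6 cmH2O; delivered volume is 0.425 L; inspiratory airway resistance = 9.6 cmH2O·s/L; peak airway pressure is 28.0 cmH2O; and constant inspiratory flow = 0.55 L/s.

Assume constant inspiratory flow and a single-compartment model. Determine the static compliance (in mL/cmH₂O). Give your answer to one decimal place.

25.4

Equation of motion (constant flow): PIP = Vt/C + R·V̇ + PEEP.
Vt/C = PIP − R·V̇ − PEEP = 28.0 − 9.6×0.55 − 6 = 28.0 − 5.28 − 6 = 16.72 cmH2O.
C = Vt / 16.72 = 425 / 16.72 = 25.419 mL/cmH2O.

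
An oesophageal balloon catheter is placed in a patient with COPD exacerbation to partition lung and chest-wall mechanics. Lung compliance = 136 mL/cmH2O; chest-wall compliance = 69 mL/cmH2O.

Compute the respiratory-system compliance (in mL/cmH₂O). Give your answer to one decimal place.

Lung and chest wall are elastances in series: 1/Crs = 1/CL + 1/Ccw.
1/Crs = 1/136 + 1/69 = 0.02185.
Crs = 45.767 mL/cmH2O.

45.8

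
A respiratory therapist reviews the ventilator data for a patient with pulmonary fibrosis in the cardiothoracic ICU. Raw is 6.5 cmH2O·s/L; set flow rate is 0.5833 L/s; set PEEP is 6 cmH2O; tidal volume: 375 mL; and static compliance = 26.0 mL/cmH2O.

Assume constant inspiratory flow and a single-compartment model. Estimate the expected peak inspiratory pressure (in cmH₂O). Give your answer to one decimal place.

Equation of motion (constant flow): PIP = Vt/C + R·V̇ + PEEP.
PIP = 375/26.0 + 6.5×0.5833 + 6 = 14.423 + 3.791 + 6 = 24.214 cmH2O.

24.2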